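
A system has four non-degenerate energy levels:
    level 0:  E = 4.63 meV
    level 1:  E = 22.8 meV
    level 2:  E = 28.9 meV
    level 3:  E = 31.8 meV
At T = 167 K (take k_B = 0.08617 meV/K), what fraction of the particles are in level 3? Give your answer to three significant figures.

0.0935

k_BT = 0.08617 × 167 K = 14.390 meV.
Eᵢ/kT = 0.32175, 1.5844, 2.0083, 2.2099.
Z = Σ e^(−Eᵢ/kT) = e^(−0.32175) + e^(−1.5844) + e^(−2.0083) + e^(−2.2099) = 0.72488 + 0.20507 + 0.13422 + 0.10971 = 1.1739.
P₃ = e^(−E₃/kT) / Z = 0.10971/1.1739 = 0.0935.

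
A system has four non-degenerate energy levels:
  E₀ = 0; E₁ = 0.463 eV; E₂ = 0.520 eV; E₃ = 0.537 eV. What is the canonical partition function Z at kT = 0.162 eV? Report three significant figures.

Z = 1.13

Eᵢ/kT = 0, 2.8580, 3.2099, 3.3148.
Z = Σ e^(−Eᵢ/kT) = e^(−0) + e^(−2.8580) + e^(−3.2099) + e^(−3.3148) = 1.0000 + 0.057383 + 0.040361 + 0.036341 = 1.1341.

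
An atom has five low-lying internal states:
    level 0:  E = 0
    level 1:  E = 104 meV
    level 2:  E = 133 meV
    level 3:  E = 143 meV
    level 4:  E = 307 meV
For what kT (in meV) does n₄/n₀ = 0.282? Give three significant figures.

243 meV

n₄/n₀ = exp[−(E₄−E₀)/kT] = 0.282.
⇒ (E₄−E₀)/kT = ln(1/0.282) = ln(3.5461) = 1.2658.
kT = 307 meV / 1.2658 = 243 meV.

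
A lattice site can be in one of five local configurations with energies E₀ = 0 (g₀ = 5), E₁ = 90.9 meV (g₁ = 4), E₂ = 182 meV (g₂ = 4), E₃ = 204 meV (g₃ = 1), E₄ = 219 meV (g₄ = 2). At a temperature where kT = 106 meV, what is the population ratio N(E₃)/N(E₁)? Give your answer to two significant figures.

0.086

n₃/n₁ = (g₃/g₁) exp[−(E₃−E₁)/kT] = (1/4) × exp(−(113.1 meV)/(106 meV)) = (1/4) × exp(-1.067) = 0.086.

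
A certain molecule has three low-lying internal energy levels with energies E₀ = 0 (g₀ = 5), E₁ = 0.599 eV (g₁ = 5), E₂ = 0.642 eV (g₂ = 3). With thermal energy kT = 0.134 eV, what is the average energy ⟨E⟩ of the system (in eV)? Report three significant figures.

0.00989 eV

Eᵢ/kT = 0, 4.4701, 4.7910.
Z = Σ gᵢe^(−Eᵢ/kT) = 5·e^(−0) + 5·e^(−4.4701) + 3·e^(−4.7910) = 5.0000 + 0.057231 + 0.024912 = 5.0821.
⟨E⟩ = Σ Eᵢ gᵢe^(−Eᵢ/kT) / Z = (0·5.0000 + 0.599·0.057231 + 0.642·0.024912) / 5.0821 = 0.00989 eV.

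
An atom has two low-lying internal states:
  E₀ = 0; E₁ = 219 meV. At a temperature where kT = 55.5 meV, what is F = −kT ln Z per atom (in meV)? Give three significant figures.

-1.06 meV

Eᵢ/kT = 0, 3.9459.
Z = Σ e^(−Eᵢ/kT) = e^(−0) + e^(−3.9459) = 1.0000 + 0.019334 = 1.0193.
F = −kT ln Z = −55.5 × ln(1.0193) = −55.5 × 0.019116 = -1.06 meV.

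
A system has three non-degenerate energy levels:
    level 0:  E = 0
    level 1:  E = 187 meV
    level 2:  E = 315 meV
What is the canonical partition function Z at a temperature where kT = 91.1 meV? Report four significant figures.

Eᵢ/kT = 0, 2.05269, 3.45774.
Z = Σ e^(−Eᵢ/kT) = e^(−0) + e^(−2.05269) + e^(−3.45774) = 1.00000 + 0.128389 + 0.0315009 = 1.15989.

Z = 1.160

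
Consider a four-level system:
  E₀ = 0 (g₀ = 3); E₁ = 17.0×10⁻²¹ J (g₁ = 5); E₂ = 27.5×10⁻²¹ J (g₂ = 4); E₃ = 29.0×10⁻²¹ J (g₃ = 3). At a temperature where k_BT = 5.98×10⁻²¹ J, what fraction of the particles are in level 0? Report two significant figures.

Eᵢ/kT = 0, 2.843, 4.599, 4.849.
Z = Σ gᵢe^(−Eᵢ/kT) = 3·e^(−0) + 5·e^(−2.843) + 4·e^(−4.599) + 3·e^(−4.849) = 3.000 + 0.2913 + 0.04025 + 0.02351 = 3.355.
P₀ = g₀ e^(−E₀/kT) / Z = 3.000/3.355 = 0.89.

0.89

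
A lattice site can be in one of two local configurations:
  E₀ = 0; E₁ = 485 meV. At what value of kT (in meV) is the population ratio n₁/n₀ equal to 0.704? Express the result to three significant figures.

n₁/n₀ = exp[−(E₁−E₀)/kT] = 0.704.
⇒ (E₁−E₀)/kT = ln(1/0.704) = ln(1.4205) = 0.35101.
kT = 485 meV / 0.35101 = 1380 meV.

1380 meV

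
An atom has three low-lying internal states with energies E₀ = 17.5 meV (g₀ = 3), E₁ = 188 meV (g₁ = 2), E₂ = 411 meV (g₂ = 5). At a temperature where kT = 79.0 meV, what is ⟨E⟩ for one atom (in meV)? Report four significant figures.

Eᵢ/kT = 0.221519, 2.37975, 5.20253.
Z = Σ gᵢe^(−Eᵢ/kT) = 3·e^(−0.221519) + 2·e^(−2.37975) + 5·e^(−5.20253) = 2.40390 + 0.185147 + 0.0275131 = 2.61656.
⟨E⟩ = Σ Eᵢ gᵢe^(−Eᵢ/kT) / Z = (17.5·2.40390 + 188·0.185147 + 411·0.0275131) / 2.61656 = 33.70 meV.

33.70 meV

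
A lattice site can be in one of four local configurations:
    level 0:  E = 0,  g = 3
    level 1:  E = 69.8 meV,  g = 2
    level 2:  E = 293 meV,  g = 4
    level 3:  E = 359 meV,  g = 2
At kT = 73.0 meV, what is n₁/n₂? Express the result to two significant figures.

n₁/n₂ = (g₁/g₂) exp[−(E₁−E₂)/kT] = (2/4) × exp(−(-223.2 meV)/(73.0 meV)) = (2/4) × exp(3.058) = 11.

11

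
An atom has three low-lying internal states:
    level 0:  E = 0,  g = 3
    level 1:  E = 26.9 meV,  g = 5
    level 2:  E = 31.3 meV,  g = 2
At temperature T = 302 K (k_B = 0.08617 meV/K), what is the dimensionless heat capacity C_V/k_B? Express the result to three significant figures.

0.288

k_BT = 0.08617 × 302 K = 26.023 meV.
Eᵢ/kT = 0, 1.0337, 1.2028.
Z = Σ gᵢe^(−Eᵢ/kT) = 3·e^(−0) + 5·e^(−1.0337) + 2·e^(−1.2028) = 3.0000 + 1.7784 + 0.60070 = 5.3791.
⟨E⟩ = 12.389 meV, ⟨E²⟩ = 348.64 meV².
C_V/k_B = (⟨E²⟩ − ⟨E⟩²)/(kT)² = (348.64 − 153.49)/677.20 = 0.288.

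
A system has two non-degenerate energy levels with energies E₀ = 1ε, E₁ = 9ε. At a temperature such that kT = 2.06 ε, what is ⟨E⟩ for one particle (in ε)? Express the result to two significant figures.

1.2 ε

Eᵢ/kT = 0.4854, 4.369.
Z = Σ e^(−Eᵢ/kT) = e^(−0.4854) + e^(−4.369) = 0.6155 + 0.01266 = 0.6282.
⟨E⟩ = Σ Eᵢ e^(−Eᵢ/kT) / Z = (1·0.6155 + 9·0.01266) / 0.6282 = 1.2 ε.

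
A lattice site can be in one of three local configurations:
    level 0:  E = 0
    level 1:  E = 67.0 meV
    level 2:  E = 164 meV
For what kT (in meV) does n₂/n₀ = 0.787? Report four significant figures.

684.7 meV

n₂/n₀ = exp[−(E₂−E₀)/kT] = 0.787.
⇒ (E₂−E₀)/kT = ln(1/0.787) = ln(1.27065) = 0.239529.
kT = 164 meV / 0.239529 = 684.7 meV.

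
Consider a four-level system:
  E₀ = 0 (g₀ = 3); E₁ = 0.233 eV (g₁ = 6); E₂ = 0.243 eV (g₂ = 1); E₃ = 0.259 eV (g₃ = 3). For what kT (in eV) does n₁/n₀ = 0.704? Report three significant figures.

n₁/n₀ = (g₁/g₀) exp[−(E₁−E₀)/kT] = 0.704.
⇒ (E₁−E₀)/kT = ln((6/3)/0.704) = ln(2.8409) = 1.0441.
kT = 0.233 eV / 1.0441 = 0.223 eV.

0.223 eV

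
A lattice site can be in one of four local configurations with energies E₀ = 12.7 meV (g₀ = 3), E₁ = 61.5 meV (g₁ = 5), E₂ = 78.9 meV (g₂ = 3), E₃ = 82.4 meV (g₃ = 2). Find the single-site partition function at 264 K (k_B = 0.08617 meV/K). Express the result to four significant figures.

k_BT = 0.08617 × 264 K = 22.7489 meV.
Eᵢ/kT = 0.558269, 2.70343, 3.46830, 3.62215.
Z = Σ gᵢe^(−Eᵢ/kT) = 3·e^(−0.558269) + 5·e^(−2.70343) + 3·e^(−3.46830) + 2·e^(−3.62215) = 1.71660 + 0.334877 + 0.0935099 + 0.0534503 = 2.19844.

Z = 2.198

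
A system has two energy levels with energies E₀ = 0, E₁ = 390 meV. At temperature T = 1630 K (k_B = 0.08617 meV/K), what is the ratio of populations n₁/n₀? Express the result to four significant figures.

k_BT = 0.08617 × 1630 K = 140.457 meV.
n₁/n₀ = exp[−(E₁−E₀)/kT] = exp(−(390 meV)/(140.457 meV)) = exp(-2.77665) = 0.06225.

0.06225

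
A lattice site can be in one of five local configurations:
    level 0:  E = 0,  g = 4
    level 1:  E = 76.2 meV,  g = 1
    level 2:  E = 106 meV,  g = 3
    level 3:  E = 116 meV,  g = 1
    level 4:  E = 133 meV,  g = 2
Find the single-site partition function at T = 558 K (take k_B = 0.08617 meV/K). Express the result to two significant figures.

k_BT = 0.08617 × 558 K = 48.08 meV.
Eᵢ/kT = 0, 1.585, 2.205, 2.413, 2.766.
Z = Σ gᵢe^(−Eᵢ/kT) = 4·e^(−0) + 1·e^(−1.585) + 3·e^(−2.205) + 1·e^(−2.413) + 2·e^(−2.766) = 4.000 + 0.2049 + 0.3308 + 0.08955 + 0.1258 = 4.751.

Z = 4.8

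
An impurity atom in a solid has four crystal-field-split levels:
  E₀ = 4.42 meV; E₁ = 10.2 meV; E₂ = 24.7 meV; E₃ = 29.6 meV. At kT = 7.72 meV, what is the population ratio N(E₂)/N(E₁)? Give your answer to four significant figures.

n₂/n₁ = exp[−(E₂−E₁)/kT] = exp(−(14.5 meV)/(7.72 meV)) = exp(-1.87824) = 0.1529.

0.1529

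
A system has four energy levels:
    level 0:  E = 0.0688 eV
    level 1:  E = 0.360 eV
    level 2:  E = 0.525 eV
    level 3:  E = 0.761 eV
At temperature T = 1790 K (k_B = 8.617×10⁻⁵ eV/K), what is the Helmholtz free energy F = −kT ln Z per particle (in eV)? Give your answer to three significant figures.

k_BT = 8.617×10⁻⁵ × 1790 K = 0.15424 eV.
Eᵢ/kT = 0.44606, 2.3340, 3.4038, 4.9339.
Z = Σ e^(−Eᵢ/kT) = e^(−0.44606) + e^(−2.3340) + e^(−3.4038) + e^(−4.9339) = 0.64015 + 0.096907 + 0.033247 + 0.0071984 = 0.77750.
F = −kT ln Z = −0.15424 × ln(0.77750) = −0.15424 × -0.25167 = 0.0388 eV.

0.0388 eV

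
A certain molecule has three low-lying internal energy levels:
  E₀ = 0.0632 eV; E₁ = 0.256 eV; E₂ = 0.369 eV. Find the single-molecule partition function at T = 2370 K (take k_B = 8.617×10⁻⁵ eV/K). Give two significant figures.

Z = 1.2

k_BT = 8.617×10⁻⁵ × 2370 K = 0.2042 eV.
Eᵢ/kT = 0.3095, 1.254, 1.807.
Z = Σ e^(−Eᵢ/kT) = e^(−0.3095) + e^(−1.254) + e^(−1.807) = 0.7338 + 0.2854 + 0.1641 = 1.183.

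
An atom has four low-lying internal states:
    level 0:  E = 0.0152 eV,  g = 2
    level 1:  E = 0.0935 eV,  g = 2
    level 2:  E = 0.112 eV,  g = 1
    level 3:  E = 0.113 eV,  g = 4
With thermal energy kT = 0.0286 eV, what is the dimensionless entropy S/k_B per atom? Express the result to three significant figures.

1.23

Eᵢ/kT = 0.53147, 3.2692, 3.9161, 3.9510.
Z = Σ gᵢe^(−Eᵢ/kT) = 2·e^(−0.53147) + 2·e^(−3.2692) + 1·e^(−3.9161) + 4·e^(−3.9510) = 1.1755 + 0.076074 + 0.019919 + 0.076942 = 1.3484.
⟨E⟩ = Σ EᵢPᵢ = 0.026629 eV.
S/k_B = ln Z + ⟨E⟩/kT = ln(1.3484) + 0.026629/0.0286 = 0.29892 + 0.93108 = 1.23.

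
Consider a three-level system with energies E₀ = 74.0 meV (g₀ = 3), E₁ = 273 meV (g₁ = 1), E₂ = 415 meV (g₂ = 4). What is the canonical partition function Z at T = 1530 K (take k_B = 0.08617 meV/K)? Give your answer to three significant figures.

k_BT = 0.08617 × 1530 K = 131.84 meV.
Eᵢ/kT = 0.56129, 2.0707, 3.1478.
Z = Σ gᵢe^(−Eᵢ/kT) = 3·e^(−0.56129) + 1·e^(−2.0707) + 4·e^(−3.1478) = 1.7114 + 0.12610 + 0.17179 = 2.0093.

Z = 2.01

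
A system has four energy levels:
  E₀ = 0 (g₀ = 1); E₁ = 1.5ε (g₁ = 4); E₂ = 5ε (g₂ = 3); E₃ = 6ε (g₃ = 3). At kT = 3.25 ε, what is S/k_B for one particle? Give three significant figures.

Eᵢ/kT = 0, 0.46154, 1.5385, 1.8462.
Z = Σ gᵢe^(−Eᵢ/kT) = 1·e^(−0) + 4·e^(−0.46154) + 3·e^(−1.5385) + 3·e^(−1.8462) = 1.0000 + 2.5212 + 0.64411 + 0.47351 = 4.6388.
⟨E⟩ = Σ EᵢPᵢ = 2.1220 ε.
S/k_B = ln Z + ⟨E⟩/kT = ln(4.6388) + 2.1220/3.25 = 1.5345 + 0.65292 = 2.19.

2.19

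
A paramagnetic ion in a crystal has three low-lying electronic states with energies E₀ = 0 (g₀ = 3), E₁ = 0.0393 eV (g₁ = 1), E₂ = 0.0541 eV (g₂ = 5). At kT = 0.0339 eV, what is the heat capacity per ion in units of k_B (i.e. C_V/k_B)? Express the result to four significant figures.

Eᵢ/kT = 0, 1.15929, 1.59587.
Z = Σ gᵢe^(−Eᵢ/kT) = 3·e^(−0) + 1·e^(−1.15929) + 5·e^(−1.59587) = 3.00000 + 0.313709 + 1.01366 = 4.32737.
⟨E⟩ = 0.0155216 eV, ⟨E²⟩ = 0.000797554 eV².
C_V/k_B = (⟨E²⟩ − ⟨E⟩²)/(kT)² = (0.000797554 − 0.000240920)/0.00114921 = 0.4844.

0.4844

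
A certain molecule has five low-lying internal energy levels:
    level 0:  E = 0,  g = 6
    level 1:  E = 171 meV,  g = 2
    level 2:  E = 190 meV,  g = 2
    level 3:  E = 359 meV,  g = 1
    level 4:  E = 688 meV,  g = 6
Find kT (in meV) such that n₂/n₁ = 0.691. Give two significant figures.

51 meV

n₂/n₁ = (g₂/g₁) exp[−(E₂−E₁)/kT] = 0.691.
⇒ (E₂−E₁)/kT = ln((2/2)/0.691) = ln(1.447) = 0.3695.
kT = 19 meV / 0.3695 = 51 meV.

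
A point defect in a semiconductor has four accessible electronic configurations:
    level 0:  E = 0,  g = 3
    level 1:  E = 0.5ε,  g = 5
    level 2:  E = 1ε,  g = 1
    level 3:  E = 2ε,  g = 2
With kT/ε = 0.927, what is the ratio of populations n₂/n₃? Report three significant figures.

1.47

n₂/n₃ = (g₂/g₃) exp[−(E₂−E₃)/kT] = (1/2) × exp(−(-1ε)/(0.927ε)) = (1/2) × exp(1.0787) = 1.47.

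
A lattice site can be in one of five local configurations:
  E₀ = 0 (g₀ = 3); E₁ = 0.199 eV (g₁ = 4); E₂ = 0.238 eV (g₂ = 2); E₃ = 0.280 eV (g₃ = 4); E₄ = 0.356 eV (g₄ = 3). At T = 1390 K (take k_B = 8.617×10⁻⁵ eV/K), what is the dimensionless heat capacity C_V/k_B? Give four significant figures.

k_BT = 8.617×10⁻⁵ × 1390 K = 0.119776 eV.
Eᵢ/kT = 0, 1.66143, 1.98704, 2.33770, 2.97221.
Z = Σ gᵢe^(−Eᵢ/kT) = 3·e^(−0) + 4·e^(−1.66143) + 2·e^(−1.98704) + 4·e^(−2.33770) + 3·e^(−2.97221) = 3.00000 + 0.759469 + 0.274201 + 0.386198 + 0.153570 = 4.57344.
⟨E⟩ = 0.0829136 eV, ⟨E²⟩ = 0.0208483 eV².
C_V/k_B = (⟨E²⟩ − ⟨E⟩²)/(kT)² = (0.0208483 − 0.00687467)/0.0143463 = 0.9740.

0.9740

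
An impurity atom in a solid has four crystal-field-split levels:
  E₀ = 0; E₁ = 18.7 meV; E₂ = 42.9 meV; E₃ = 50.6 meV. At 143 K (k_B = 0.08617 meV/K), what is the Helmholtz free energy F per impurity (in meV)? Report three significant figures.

-2.91 meV

k_BT = 0.08617 × 143 K = 12.322 meV.
Eᵢ/kT = 0, 1.5176, 3.4816, 4.1065.
Z = Σ e^(−Eᵢ/kT) = e^(−0) + e^(−1.5176) + e^(−3.4816) + e^(−4.1065) = 1.0000 + 0.21924 + 0.030758 + 0.016465 = 1.2665.
F = −kT ln Z = −12.322 × ln(1.2665) = −12.322 × 0.23626 = -2.91 meV.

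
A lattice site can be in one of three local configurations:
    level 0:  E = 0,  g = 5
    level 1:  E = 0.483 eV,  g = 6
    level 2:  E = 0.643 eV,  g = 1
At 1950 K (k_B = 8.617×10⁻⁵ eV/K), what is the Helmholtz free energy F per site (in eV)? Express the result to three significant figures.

k_BT = 8.617×10⁻⁵ × 1950 K = 0.16803 eV.
Eᵢ/kT = 0, 2.8745, 3.8267.
Z = Σ gᵢe^(−Eᵢ/kT) = 5·e^(−0) + 6·e^(−2.8745) + 1·e^(−3.8267) = 5.0000 + 0.33867 + 0.021781 = 5.3605.
F = −kT ln Z = −0.16803 × ln(5.3605) = −0.16803 × 1.6791 = -0.282 eV.

-0.282 eV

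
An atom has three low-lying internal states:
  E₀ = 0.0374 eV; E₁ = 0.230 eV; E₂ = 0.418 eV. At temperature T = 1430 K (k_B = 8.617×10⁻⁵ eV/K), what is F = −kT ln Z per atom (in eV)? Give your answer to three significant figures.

k_BT = 8.617×10⁻⁵ × 1430 K = 0.12322 eV.
Eᵢ/kT = 0.30352, 1.8666, 3.3923.
Z = Σ e^(−Eᵢ/kT) = e^(−0.30352) + e^(−1.8666) + e^(−3.3923) = 0.73822 + 0.15465 + 0.033631 = 0.92650.
F = −kT ln Z = −0.12322 × ln(0.92650) = −0.12322 × -0.076341 = 0.00941 eV.

0.00941 eV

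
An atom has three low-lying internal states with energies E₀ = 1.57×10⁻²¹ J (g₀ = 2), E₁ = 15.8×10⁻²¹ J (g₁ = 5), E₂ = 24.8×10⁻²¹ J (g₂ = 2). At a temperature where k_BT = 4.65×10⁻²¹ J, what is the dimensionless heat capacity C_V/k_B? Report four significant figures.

Eᵢ/kT = 0.337634, 3.39785, 5.33333.
Z = Σ gᵢe^(−Eᵢ/kT) = 2·e^(−0.337634) + 5·e^(−3.39785) + 2·e^(−5.33333) = 1.42691 + 0.167225 + 0.00965593 = 1.60379.
⟨E⟩ = 3.19360, ⟨E²⟩ = 31.9256.
C_V/k_B = (⟨E²⟩ − ⟨E⟩²)/(kT)² = (31.9256 − 10.1991)/21.6225 = 1.005.

1.005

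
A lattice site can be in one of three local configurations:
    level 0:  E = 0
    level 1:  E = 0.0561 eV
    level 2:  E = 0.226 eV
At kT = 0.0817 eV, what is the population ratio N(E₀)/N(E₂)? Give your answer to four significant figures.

15.90

n₀/n₂ = exp[−(E₀−E₂)/kT] = exp(−(-0.226 eV)/(0.0817 eV)) = exp(2.76622) = 15.90.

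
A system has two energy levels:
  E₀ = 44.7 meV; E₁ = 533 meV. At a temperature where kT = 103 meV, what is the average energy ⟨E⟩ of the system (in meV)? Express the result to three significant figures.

Eᵢ/kT = 0.43398, 5.1748.
Z = Σ e^(−Eᵢ/kT) = e^(−0.43398) + e^(−5.1748) = 0.64793 + 0.0056573 = 0.65359.
⟨E⟩ = Σ Eᵢ e^(−Eᵢ/kT) / Z = (44.7·0.64793 + 533·0.0056573) / 0.65359 = 48.9 meV.

48.9 meV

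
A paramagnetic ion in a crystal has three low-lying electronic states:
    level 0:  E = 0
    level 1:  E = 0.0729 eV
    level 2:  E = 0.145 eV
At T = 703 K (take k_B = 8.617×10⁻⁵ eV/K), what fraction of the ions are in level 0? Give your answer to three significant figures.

0.719

k_BT = 8.617×10⁻⁵ × 703 K = 0.060578 eV.
Eᵢ/kT = 0, 1.2034, 2.3936.
Z = Σ e^(−Eᵢ/kT) = e^(−0) + e^(−1.2034) + e^(−2.3936) = 1.0000 + 0.30017 + 0.091300 = 1.3915.
P₀ = e^(−E₀/kT) / Z = 1.0000/1.3915 = 0.719.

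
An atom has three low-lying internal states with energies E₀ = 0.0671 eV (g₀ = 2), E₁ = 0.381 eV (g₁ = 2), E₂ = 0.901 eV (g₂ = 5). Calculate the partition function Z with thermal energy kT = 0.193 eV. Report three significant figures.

Eᵢ/kT = 0.34767, 1.9741, 4.6684.
Z = Σ gᵢe^(−Eᵢ/kT) = 2·e^(−0.34767) + 2·e^(−1.9741) + 5·e^(−4.6684) = 1.4127 + 0.27777 + 0.046936 = 1.7374.

Z = 1.74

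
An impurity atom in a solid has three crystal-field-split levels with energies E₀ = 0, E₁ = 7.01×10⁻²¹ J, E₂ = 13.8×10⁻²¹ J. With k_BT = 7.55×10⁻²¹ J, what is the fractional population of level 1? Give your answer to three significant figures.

Eᵢ/kT = 0, 0.92848, 1.8278.
Z = Σ e^(−Eᵢ/kT) = e^(−0) + e^(−0.92848) + e^(−1.8278) = 1.0000 + 0.39515 + 0.16077 = 1.5559.
P₁ = e^(−E₁/kT) / Z = 0.39515/1.5559 = 0.254.

0.254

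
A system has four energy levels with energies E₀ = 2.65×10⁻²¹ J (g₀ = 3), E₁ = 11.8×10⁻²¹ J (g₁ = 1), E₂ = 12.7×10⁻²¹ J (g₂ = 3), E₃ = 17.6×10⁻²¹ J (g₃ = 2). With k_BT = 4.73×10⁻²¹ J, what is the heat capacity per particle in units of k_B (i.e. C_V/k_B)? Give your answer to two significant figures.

0.70

Eᵢ/kT = 0.5603, 2.495, 2.685, 3.721.
Z = Σ gᵢe^(−Eᵢ/kT) = 3·e^(−0.5603) + 1·e^(−2.495) + 3·e^(−2.685) + 2·e^(−3.721) = 1.713 + 0.08250 + 0.2047 + 0.04842 = 2.049.
⟨E⟩ = 4.375, ⟨E²⟩ = 34.91.
C_V/k_B = (⟨E²⟩ − ⟨E⟩²)/(kT)² = (34.91 − 19.14)/22.37 = 0.70.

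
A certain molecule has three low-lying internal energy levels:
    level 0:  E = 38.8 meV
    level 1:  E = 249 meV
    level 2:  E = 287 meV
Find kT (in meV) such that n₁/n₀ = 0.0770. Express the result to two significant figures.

82 meV

n₁/n₀ = exp[−(E₁−E₀)/kT] = 0.0770.
⇒ (E₁−E₀)/kT = ln(1/0.0770) = ln(12.99) = 2.564.
kT = 210.2 meV / 2.564 = 82 meV.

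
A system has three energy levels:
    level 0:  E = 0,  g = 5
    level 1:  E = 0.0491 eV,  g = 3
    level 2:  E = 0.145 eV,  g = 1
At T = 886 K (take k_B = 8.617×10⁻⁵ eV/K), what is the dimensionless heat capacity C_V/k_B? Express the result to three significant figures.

0.140

k_BT = 8.617×10⁻⁵ × 886 K = 0.076347 eV.
Eᵢ/kT = 0, 0.64312, 1.8992.
Z = Σ gᵢe^(−Eᵢ/kT) = 5·e^(−0) + 3·e^(−0.64312) + 1·e^(−1.8992) = 5.0000 + 1.5769 + 0.14969 = 6.7266.
⟨E⟩ = 0.014737 eV, ⟨E²⟩ = 0.0010330 eV².
C_V/k_B = (⟨E²⟩ − ⟨E⟩²)/(kT)² = (0.0010330 − 0.00021718)/0.0058289 = 0.140.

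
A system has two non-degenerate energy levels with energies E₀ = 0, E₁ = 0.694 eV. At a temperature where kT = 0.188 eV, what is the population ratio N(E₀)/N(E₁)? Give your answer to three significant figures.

n₀/n₁ = exp[−(E₀−E₁)/kT] = exp(−(-0.694 eV)/(0.188 eV)) = exp(3.6915) = 40.1.

40.1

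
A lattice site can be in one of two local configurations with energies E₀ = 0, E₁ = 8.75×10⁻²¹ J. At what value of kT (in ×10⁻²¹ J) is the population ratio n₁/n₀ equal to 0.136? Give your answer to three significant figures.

4.39 ×10⁻²¹ J

n₁/n₀ = exp[−(E₁−E₀)/kT] = 0.136.
⇒ (E₁−E₀)/kT = ln(1/0.136) = ln(7.3529) = 1.9951.
kT = 8.75 ×10⁻²¹ J / 1.9951 = 4.39 ×10⁻²¹ J.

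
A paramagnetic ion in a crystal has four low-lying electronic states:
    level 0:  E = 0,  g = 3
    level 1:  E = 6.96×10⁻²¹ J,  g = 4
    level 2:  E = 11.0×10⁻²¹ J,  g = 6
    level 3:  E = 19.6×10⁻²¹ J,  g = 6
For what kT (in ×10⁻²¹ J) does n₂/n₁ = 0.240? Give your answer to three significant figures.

2.20 ×10⁻²¹ J

n₂/n₁ = (g₂/g₁) exp[−(E₂−E₁)/kT] = 0.240.
⇒ (E₂−E₁)/kT = ln((6/4)/0.240) = ln(6.2500) = 1.8326.
kT = 4.04 ×10⁻²¹ J / 1.8326 = 2.20 ×10⁻²¹ J.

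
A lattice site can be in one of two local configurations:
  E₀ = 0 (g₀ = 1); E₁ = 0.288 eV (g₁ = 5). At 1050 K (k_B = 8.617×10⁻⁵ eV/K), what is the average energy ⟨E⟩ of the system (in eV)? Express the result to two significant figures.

k_BT = 8.617×10⁻⁵ × 1050 K = 0.09048 eV.
Eᵢ/kT = 0, 3.183.
Z = Σ gᵢe^(−Eᵢ/kT) = 1·e^(−0) + 5·e^(−3.183) = 1.000 + 0.2073 = 1.207.
⟨E⟩ = Σ Eᵢ gᵢe^(−Eᵢ/kT) / Z = (0·1.000 + 0.288·0.2073) / 1.207 = 0.049 eV.

0.049 eV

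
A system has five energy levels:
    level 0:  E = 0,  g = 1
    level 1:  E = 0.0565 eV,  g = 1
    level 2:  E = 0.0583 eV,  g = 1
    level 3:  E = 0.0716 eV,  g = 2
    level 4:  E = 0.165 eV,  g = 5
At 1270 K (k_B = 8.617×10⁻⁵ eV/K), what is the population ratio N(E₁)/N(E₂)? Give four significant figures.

1.017

k_BT = 8.617×10⁻⁵ × 1270 K = 0.109436 eV.
n₁/n₂ = (g₁/g₂) exp[−(E₁−E₂)/kT] = (1/1) × exp(−(-0.0018 eV)/(0.109436 eV)) = (1/1) × exp(0.0164480) = 1.017.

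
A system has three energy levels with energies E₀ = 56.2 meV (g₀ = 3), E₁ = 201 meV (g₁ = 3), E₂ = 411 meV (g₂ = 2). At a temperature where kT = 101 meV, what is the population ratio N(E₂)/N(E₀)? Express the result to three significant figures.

0.0199

n₂/n₀ = (g₂/g₀) exp[−(E₂−E₀)/kT] = (2/3) × exp(−(354.8 meV)/(101 meV)) = (2/3) × exp(-3.5129) = 0.0199.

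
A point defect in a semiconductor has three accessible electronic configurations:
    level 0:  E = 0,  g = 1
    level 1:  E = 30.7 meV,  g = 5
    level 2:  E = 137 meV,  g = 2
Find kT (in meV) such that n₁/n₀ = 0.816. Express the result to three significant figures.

16.9 meV

n₁/n₀ = (g₁/g₀) exp[−(E₁−E₀)/kT] = 0.816.
⇒ (E₁−E₀)/kT = ln((5/1)/0.816) = ln(6.1275) = 1.8128.
kT = 30.7 meV / 1.8128 = 16.9 meV.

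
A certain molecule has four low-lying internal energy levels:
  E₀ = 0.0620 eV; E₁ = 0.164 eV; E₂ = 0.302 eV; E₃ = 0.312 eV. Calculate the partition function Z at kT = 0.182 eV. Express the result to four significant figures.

Eᵢ/kT = 0.340659, 0.901099, 1.65934, 1.71429.
Z = Σ e^(−Eᵢ/kT) = e^(−0.340659) + e^(−0.901099) + e^(−1.65934) + e^(−1.71429) = 0.711301 + 0.406123 + 0.190265 + 0.180092 = 1.48778.

Z = 1.488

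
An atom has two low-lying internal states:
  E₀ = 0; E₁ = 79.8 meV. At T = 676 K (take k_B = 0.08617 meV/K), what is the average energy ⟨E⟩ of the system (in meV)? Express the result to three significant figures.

k_BT = 0.08617 × 676 K = 58.251 meV.
Eᵢ/kT = 0, 1.3699.
Z = Σ e^(−Eᵢ/kT) = e^(−0) + e^(−1.3699) = 1.0000 + 0.25413 = 1.2541.
⟨E⟩ = Σ Eᵢ e^(−Eᵢ/kT) / Z = (0·1.0000 + 79.8·0.25413) / 1.2541 = 16.2 meV.

16.2 meV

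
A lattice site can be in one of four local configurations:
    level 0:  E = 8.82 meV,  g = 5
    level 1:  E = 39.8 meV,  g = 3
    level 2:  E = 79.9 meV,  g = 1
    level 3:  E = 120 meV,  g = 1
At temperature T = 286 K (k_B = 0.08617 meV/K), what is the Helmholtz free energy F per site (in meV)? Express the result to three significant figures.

-35.0 meV

k_BT = 0.08617 × 286 K = 24.645 meV.
Eᵢ/kT = 0.35788, 1.6149, 3.2420, 4.8691.
Z = Σ gᵢe^(−Eᵢ/kT) = 5·e^(−0.35788) + 3·e^(−1.6149) + 1·e^(−3.2420) + 1·e^(−4.8691) = 3.4958 + 0.59673 + 0.039086 + 0.0076803 = 4.1393.
F = −kT ln Z = −24.645 × ln(4.1393) = −24.645 × 1.4205 = -35.0 meV.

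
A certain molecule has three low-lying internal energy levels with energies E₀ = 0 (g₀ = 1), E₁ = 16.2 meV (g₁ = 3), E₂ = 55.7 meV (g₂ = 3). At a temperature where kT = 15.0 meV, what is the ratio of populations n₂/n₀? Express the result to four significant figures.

0.07319

n₂/n₀ = (g₂/g₀) exp[−(E₂−E₀)/kT] = (3/1) × exp(−(55.7 meV)/(15.0 meV)) = (3/1) × exp(-3.71333) = 0.07319.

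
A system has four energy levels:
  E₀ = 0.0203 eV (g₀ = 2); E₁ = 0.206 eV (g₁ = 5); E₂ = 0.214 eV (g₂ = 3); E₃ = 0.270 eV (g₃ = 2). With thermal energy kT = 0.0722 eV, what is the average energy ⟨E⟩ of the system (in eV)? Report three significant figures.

0.0680 eV

Eᵢ/kT = 0.28116, 2.8532, 2.9640, 3.7396.
Z = Σ gᵢe^(−Eᵢ/kT) = 2·e^(−0.28116) + 5·e^(−2.8532) + 3·e^(−2.9640) + 2·e^(−3.7396) = 1.5098 + 0.28830 + 0.15484 + 0.047527 = 2.0005.
⟨E⟩ = Σ Eᵢ gᵢe^(−Eᵢ/kT) / Z = (0.0203·1.5098 + 0.206·0.28830 + 0.214·0.15484 + 0.270·0.047527) / 2.0005 = 0.0680 eV.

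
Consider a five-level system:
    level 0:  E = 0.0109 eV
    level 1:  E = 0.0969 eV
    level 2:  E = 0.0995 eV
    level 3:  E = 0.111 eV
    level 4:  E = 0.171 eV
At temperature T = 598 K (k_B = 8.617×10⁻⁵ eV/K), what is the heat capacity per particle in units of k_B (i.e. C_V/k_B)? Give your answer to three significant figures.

k_BT = 8.617×10⁻⁵ × 598 K = 0.051530 eV.
Eᵢ/kT = 0.21153, 1.8805, 1.9309, 2.1541, 3.3185.
Z = Σ e^(−Eᵢ/kT) = e^(−0.21153) + e^(−1.8805) + e^(−1.9309) + e^(−2.1541) + e^(−3.3185) = 0.80935 + 0.15251 + 0.14502 + 0.11601 + 0.036207 = 1.2591.
⟨E⟩ = 0.045348 eV, ⟨E²⟩ = 0.0043301 eV².
C_V/k_B = (⟨E²⟩ − ⟨E⟩²)/(kT)² = (0.0043301 − 0.0020564)/0.0026553 = 0.856.

0.856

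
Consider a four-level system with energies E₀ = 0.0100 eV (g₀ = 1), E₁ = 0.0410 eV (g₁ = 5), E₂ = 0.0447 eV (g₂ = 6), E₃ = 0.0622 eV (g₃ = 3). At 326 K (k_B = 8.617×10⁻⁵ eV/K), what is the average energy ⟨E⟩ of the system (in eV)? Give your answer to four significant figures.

0.03800 eV

k_BT = 8.617×10⁻⁵ × 326 K = 0.0280914 eV.
Eᵢ/kT = 0.355981, 1.45952, 1.59123, 2.21420.
Z = Σ gᵢe^(−Eᵢ/kT) = 1·e^(−0.355981) + 5·e^(−1.45952) + 6·e^(−1.59123) + 3·e^(−2.21420) = 0.700486 + 1.16174 + 1.22205 + 0.327723 = 3.41200.
⟨E⟩ = Σ Eᵢ gᵢe^(−Eᵢ/kT) / Z = (0.0100·0.700486 + 0.0410·1.16174 + 0.0447·1.22205 + 0.0622·0.327723) / 3.41200 = 0.03800 eV.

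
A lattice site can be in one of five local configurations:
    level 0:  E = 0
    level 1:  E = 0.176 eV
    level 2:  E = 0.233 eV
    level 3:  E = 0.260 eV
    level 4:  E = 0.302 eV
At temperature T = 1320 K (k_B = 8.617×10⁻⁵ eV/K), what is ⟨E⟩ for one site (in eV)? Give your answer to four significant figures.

0.07608 eV

k_BT = 8.617×10⁻⁵ × 1320 K = 0.113744 eV.
Eᵢ/kT = 0, 1.54733, 2.04846, 2.28583, 2.65509.
Z = Σ e^(−Eᵢ/kT) = e^(−0) + e^(−1.54733) + e^(−2.04846) + e^(−2.28583) + e^(−2.65509) = 1.00000 + 0.212815 + 0.128933 + 0.101690 + 0.0702925 = 1.51373.
⟨E⟩ = Σ Eᵢ e^(−Eᵢ/kT) / Z = (0·1.00000 + 0.176·0.212815 + 0.233·0.128933 + 0.260·0.101690 + 0.302·0.0702925) / 1.51373 = 0.07608 eV.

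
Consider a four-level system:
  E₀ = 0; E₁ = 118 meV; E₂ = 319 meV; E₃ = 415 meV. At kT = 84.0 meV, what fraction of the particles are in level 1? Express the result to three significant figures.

0.192

Eᵢ/kT = 0, 1.4048, 3.7976, 4.9405.
Z = Σ e^(−Eᵢ/kT) = e^(−0) + e^(−1.4048) + e^(−3.7976) + e^(−4.9405) = 1.0000 + 0.24542 + 0.022425 + 0.0071510 = 1.2750.
P₁ = e^(−E₁/kT) / Z = 0.24542/1.2750 = 0.192.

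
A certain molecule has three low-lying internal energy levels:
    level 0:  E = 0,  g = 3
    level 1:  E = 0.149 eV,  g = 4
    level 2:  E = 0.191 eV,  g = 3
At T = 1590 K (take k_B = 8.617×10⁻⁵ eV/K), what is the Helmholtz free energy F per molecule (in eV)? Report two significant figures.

k_BT = 8.617×10⁻⁵ × 1590 K = 0.1370 eV.
Eᵢ/kT = 0, 1.088, 1.394.
Z = Σ gᵢe^(−Eᵢ/kT) = 3·e^(−0) + 4·e^(−1.088) + 3·e^(−1.394) = 3.000 + 1.348 + 0.7442 = 5.092.
F = −kT ln Z = −0.1370 × ln(5.092) = −0.1370 × 1.628 = -0.22 eV.

-0.22 eV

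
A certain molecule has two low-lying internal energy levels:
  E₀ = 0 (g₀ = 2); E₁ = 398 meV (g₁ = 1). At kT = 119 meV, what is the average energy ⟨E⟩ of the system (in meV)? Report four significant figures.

6.898 meV

Eᵢ/kT = 0, 3.34454.
Z = Σ gᵢe^(−Eᵢ/kT) = 2·e^(−0) + 1·e^(−3.34454) = 2.00000 + 0.0352764 = 2.03528.
⟨E⟩ = Σ Eᵢ gᵢe^(−Eᵢ/kT) / Z = (0·2.00000 + 398·0.0352764) / 2.03528 = 6.898 meV.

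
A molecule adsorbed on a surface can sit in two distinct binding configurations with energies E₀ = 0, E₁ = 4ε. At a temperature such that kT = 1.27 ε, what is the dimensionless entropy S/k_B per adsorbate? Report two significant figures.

Eᵢ/kT = 0, 3.150.
Z = Σ e^(−Eᵢ/kT) = e^(−0) + e^(−3.150) = 1.000 + 0.04285 = 1.043.
⟨E⟩ = Σ EᵢPᵢ = 0.1643 ε.
S/k_B = ln Z + ⟨E⟩/kT = ln(1.043) + 0.1643/1.27 = 0.04210 + 0.1294 = 0.17.

0.17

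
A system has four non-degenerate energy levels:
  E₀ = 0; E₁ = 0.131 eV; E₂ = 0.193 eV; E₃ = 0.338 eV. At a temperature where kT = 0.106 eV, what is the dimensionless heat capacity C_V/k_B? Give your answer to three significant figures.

Eᵢ/kT = 0, 1.2358, 1.8208, 3.1887.
Z = Σ e^(−Eᵢ/kT) = e^(−0) + e^(−1.2358) + e^(−1.8208) + e^(−3.1887) = 1.0000 + 0.29060 + 0.16190 + 0.041225 = 1.4937.
⟨E⟩ = 0.055734 eV, ⟨E²⟩ = 0.010529 eV².
C_V/k_B = (⟨E²⟩ − ⟨E⟩²)/(kT)² = (0.010529 − 0.0031063)/0.011236 = 0.661.

0.661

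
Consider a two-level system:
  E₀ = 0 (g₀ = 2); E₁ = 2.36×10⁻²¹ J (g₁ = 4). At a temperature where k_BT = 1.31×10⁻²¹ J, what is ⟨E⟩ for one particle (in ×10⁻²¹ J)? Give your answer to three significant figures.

0.586 ×10⁻²¹ J

Eᵢ/kT = 0, 1.8015.
Z = Σ gᵢe^(−Eᵢ/kT) = 2·e^(−0) + 4·e^(−1.8015) = 2.0000 + 0.66020 = 2.6602.
⟨E⟩ = Σ Eᵢ gᵢe^(−Eᵢ/kT) / Z = (0·2.0000 + 2.36·0.66020) / 2.6602 = 0.586 ×10⁻²¹ J.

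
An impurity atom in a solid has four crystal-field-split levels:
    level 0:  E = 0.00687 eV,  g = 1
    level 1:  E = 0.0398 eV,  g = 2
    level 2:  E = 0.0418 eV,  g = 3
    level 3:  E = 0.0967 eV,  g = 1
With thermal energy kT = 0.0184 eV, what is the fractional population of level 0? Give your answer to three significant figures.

0.558

Eᵢ/kT = 0.37337, 2.1630, 2.2717, 5.2554.
Z = Σ gᵢe^(−Eᵢ/kT) = 1·e^(−0.37337) + 2·e^(−2.1630) + 3·e^(−2.2717) + 1·e^(−5.2554) = 0.68841 + 0.22996 + 0.30941 + 0.0052193 = 1.2330.
P₀ = g₀ e^(−E₀/kT) / Z = 0.68841/1.2330 = 0.558.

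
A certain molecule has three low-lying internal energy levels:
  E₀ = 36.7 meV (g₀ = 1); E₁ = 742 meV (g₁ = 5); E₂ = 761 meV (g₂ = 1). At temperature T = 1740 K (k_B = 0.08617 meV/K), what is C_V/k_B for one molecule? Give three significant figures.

1.07

k_BT = 0.08617 × 1740 K = 149.94 meV.
Eᵢ/kT = 0.24476, 4.9486, 5.0754.
Z = Σ gᵢe^(−Eᵢ/kT) = 1·e^(−0.24476) + 5·e^(−4.9486) + 1·e^(−5.0754) = 0.78289 + 0.035467 + 0.0062486 = 0.82461.
⟨E⟩ = 72.524 meV, ⟨E²⟩ = 29347 meV².
C_V/k_B = (⟨E²⟩ − ⟨E⟩²)/(kT)² = (29347 − 5259.7)/22482 = 1.07.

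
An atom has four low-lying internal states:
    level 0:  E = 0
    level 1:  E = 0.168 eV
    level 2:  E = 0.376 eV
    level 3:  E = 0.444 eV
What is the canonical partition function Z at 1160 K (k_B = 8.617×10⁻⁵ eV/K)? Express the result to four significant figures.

k_BT = 8.617×10⁻⁵ × 1160 K = 0.0999572 eV.
Eᵢ/kT = 0, 1.68072, 3.76161, 4.44190.
Z = Σ e^(−Eᵢ/kT) = e^(−0) + e^(−1.68072) + e^(−3.76161) + e^(−4.44190) = 1.00000 + 0.186240 + 0.0232463 + 0.0117735 = 1.22126.

Z = 1.221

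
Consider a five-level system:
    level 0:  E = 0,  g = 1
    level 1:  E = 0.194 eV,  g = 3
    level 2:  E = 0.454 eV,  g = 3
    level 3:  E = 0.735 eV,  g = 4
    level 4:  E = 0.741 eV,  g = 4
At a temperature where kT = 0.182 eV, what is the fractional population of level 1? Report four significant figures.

Eᵢ/kT = 0, 1.06593, 2.49451, 4.03846, 4.07143.
Z = Σ gᵢe^(−Eᵢ/kT) = 1·e^(−0) + 3·e^(−1.06593) + 3·e^(−2.49451) + 4·e^(−4.03846) + 4·e^(−4.07143) = 1.00000 + 1.03322 + 0.247611 + 0.0704984 + 0.0682119 = 2.41954.
P₁ = g₁ e^(−E₁/kT) / Z = 1.03322/2.41954 = 0.4270.

0.4270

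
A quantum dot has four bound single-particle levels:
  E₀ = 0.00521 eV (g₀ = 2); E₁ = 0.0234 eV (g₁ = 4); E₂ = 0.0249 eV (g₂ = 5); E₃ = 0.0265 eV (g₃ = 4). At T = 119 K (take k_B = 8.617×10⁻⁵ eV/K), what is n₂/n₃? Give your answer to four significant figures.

1.461

k_BT = 8.617×10⁻⁵ × 119 K = 0.0102542 eV.
n₂/n₃ = (g₂/g₃) exp[−(E₂−E₃)/kT] = (5/4) × exp(−(-0.0016 eV)/(0.0102542 eV)) = (5/4) × exp(0.156034) = 1.461.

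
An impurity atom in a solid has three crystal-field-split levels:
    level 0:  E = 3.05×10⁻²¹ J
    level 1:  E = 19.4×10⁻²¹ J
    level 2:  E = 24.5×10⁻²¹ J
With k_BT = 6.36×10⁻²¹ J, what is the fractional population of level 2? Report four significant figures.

Eᵢ/kT = 0.479560, 3.05031, 3.85220.
Z = Σ e^(−Eᵢ/kT) = e^(−0.479560) + e^(−3.05031) + e^(−3.85220) = 0.619056 + 0.0473442 + 0.0212330 = 0.687633.
P₂ = e^(−E₂/kT) / Z = 0.0212330/0.687633 = 0.03088.

0.03088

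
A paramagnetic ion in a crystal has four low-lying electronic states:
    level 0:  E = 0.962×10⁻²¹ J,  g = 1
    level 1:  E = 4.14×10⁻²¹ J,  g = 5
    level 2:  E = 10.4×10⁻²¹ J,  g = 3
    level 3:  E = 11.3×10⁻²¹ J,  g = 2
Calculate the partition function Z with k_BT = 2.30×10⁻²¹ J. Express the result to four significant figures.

Eᵢ/kT = 0.418261, 1.80000, 4.52174, 4.91304.
Z = Σ gᵢe^(−Eᵢ/kT) = 1·e^(−0.418261) + 5·e^(−1.80000) + 3·e^(−4.52174) + 2·e^(−4.91304) = 0.658190 + 0.826494 + 0.0326103 + 0.0147002 = 1.53199.

Z = 1.532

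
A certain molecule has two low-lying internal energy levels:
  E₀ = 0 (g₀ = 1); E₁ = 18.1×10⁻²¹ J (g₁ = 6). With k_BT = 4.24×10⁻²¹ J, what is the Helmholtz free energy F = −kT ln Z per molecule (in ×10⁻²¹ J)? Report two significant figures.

Eᵢ/kT = 0, 4.269.
Z = Σ gᵢe^(−Eᵢ/kT) = 1·e^(−0) + 6·e^(−4.269) = 1.000 + 0.08397 = 1.084.
F = −kT ln Z = −4.24 × ln(1.084) = −4.24 × 0.08066 = -0.34 ×10⁻²¹ J.

-0.34 ×10⁻²¹ J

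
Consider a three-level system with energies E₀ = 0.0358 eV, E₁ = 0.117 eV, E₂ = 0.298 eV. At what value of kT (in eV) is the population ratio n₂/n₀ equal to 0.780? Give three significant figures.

n₂/n₀ = exp[−(E₂−E₀)/kT] = 0.780.
⇒ (E₂−E₀)/kT = ln(1/0.780) = ln(1.2821) = 0.24850.
kT = 0.2622 eV / 0.24850 = 1.06 eV.

1.06 eV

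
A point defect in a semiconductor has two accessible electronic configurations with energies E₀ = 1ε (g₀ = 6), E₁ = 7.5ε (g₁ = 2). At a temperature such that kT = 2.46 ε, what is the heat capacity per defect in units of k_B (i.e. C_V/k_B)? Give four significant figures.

Eᵢ/kT = 0.406504, 3.04878.
Z = Σ gᵢe^(−Eᵢ/kT) = 6·e^(−0.406504) + 2·e^(−3.04878) = 3.99585 + 0.0948335 = 4.09068.
⟨E⟩ = 1.15069 ε, ⟨E²⟩ = 2.28085 ε².
C_V/k_B = (⟨E²⟩ − ⟨E⟩²)/(kT)² = (2.28085 − 1.32409)/6.05160 = 0.1581.

0.1581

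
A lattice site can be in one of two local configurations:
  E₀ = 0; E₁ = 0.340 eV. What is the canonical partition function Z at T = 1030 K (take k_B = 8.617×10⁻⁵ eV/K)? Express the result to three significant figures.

k_BT = 8.617×10⁻⁵ × 1030 K = 0.088755 eV.
Eᵢ/kT = 0, 3.8308.
Z = Σ e^(−Eᵢ/kT) = e^(−0) + e^(−3.8308) = 1.0000 + 0.021692 = 1.0217.

Z = 1.02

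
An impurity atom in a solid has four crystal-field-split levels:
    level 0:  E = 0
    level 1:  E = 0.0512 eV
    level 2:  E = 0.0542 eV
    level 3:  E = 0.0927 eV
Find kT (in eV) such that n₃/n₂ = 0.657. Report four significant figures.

n₃/n₂ = exp[−(E₃−E₂)/kT] = 0.657.
⇒ (E₃−E₂)/kT = ln(1/0.657) = ln(1.52207) = 0.420071.
kT = 0.0385 eV / 0.420071 = 0.09165 eV.

0.09165 eV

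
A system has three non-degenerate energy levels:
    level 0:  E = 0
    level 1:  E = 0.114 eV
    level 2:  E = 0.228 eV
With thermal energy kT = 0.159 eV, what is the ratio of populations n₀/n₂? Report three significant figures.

n₀/n₂ = exp[−(E₀−E₂)/kT] = exp(−(-0.228 eV)/(0.159 eV)) = exp(1.4340) = 4.20.

4.20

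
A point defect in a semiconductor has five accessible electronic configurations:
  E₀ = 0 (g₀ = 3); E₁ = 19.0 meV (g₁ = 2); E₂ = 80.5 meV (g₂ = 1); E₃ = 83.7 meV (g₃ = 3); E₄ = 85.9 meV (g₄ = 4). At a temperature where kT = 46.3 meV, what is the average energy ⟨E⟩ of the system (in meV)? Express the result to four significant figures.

Eᵢ/kT = 0, 0.410367, 1.73866, 1.80778, 1.85529.
Z = Σ gᵢe^(−Eᵢ/kT) = 3·e^(−0) + 2·e^(−0.410367) + 1·e^(−1.73866) + 3·e^(−1.80778) + 4·e^(−1.85529) = 3.00000 + 1.32681 + 0.175756 + 0.492054 + 0.625630 = 5.62025.
⟨E⟩ = Σ Eᵢ gᵢe^(−Eᵢ/kT) / Z = (0·3.00000 + 19.0·1.32681 + 80.5·0.175756 + 83.7·0.492054 + 85.9·0.625630) / 5.62025 = 23.89 meV.

23.89 meV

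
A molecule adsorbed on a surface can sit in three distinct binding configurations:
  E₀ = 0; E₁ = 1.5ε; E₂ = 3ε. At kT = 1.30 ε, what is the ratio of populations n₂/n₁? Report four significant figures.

0.3154

n₂/n₁ = exp[−(E₂−E₁)/kT] = exp(−(1.5ε)/(1.30ε)) = exp(-1.15385) = 0.3154.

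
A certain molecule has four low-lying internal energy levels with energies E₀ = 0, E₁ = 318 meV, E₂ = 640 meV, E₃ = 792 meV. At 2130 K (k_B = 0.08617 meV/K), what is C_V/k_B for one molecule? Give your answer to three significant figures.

k_BT = 0.08617 × 2130 K = 183.54 meV.
Eᵢ/kT = 0, 1.7326, 3.4870, 4.3151.
Z = Σ e^(−Eᵢ/kT) = e^(−0) + e^(−1.7326) + e^(−3.4870) + e^(−4.3151) = 1.0000 + 0.17682 + 0.030593 + 0.013365 = 1.2208.
⟨E⟩ = 70.768 meV, ⟨E²⟩ = 31778 meV².
C_V/k_B = (⟨E²⟩ − ⟨E⟩²)/(kT)² = (31778 − 5008.1)/33687 = 0.795.

0.795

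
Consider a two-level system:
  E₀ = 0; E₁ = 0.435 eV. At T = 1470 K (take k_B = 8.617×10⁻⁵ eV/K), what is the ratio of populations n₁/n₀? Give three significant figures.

k_BT = 8.617×10⁻⁵ × 1470 K = 0.12667 eV.
n₁/n₀ = exp[−(E₁−E₀)/kT] = exp(−(0.435 eV)/(0.12667 eV)) = exp(-3.4341) = 0.0323.

0.0323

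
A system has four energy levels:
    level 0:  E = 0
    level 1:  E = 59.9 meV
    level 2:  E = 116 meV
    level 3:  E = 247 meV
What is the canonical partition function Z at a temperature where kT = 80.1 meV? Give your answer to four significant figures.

Z = 1.754

Eᵢ/kT = 0, 0.747815, 1.44819, 3.08365.
Z = Σ e^(−Eᵢ/kT) = e^(−0) + e^(−0.747815) + e^(−1.44819) + e^(−3.08365) = 1.00000 + 0.473400 + 0.234995 + 0.0457918 = 1.75419.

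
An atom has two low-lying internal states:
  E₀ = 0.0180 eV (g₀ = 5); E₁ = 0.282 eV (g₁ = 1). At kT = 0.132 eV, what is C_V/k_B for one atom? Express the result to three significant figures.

0.103

Eᵢ/kT = 0.13636, 2.1364.
Z = Σ gᵢe^(−Eᵢ/kT) = 5·e^(−0.13636) + 1·e^(−2.1364) = 4.3626 + 0.11808 = 4.4807.
⟨E⟩ = 0.024957 eV, ⟨E²⟩ = 0.0024112 eV².
C_V/k_B = (⟨E²⟩ − ⟨E⟩²)/(kT)² = (0.0024112 − 0.00062285)/0.017424 = 0.103.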